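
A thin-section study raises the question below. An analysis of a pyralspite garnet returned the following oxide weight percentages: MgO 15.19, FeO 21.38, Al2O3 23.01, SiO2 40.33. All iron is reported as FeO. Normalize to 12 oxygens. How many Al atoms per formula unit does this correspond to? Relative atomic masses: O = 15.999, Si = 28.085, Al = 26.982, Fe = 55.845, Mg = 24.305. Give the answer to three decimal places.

2.010 Al apfu

MgO (M=40.304): mol = 0.37689; Mg = 0.37689, O = 0.37689.
FeO (M=71.844): mol = 0.29759; Fe = 0.29759, O = 0.29759.
Al2O3 (M=101.961): mol = 0.22567; Al = 0.45134, O = 0.67701.
SiO2 (M=60.083): mol = 0.67124; Si = 0.67124, O = 1.34248.
ΣO = 2.69397; factor = 12/ΣO = 4.45439.
Al apfu = 0.45134 × 4.45439 = 2.010.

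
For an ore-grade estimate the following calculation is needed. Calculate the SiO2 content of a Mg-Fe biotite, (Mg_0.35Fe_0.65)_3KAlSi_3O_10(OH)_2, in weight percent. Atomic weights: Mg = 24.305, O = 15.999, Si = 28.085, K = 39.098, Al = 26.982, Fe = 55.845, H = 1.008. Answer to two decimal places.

37.65 wt%

Formula mass = 478.757 g/mol.
3 Si → 3.0000 mol SiO2 per formula unit; M(SiO2) = 60.083, so SiO2 mass = 180.249 g.
180.249/478.757 × 100 = 37.65 wt%.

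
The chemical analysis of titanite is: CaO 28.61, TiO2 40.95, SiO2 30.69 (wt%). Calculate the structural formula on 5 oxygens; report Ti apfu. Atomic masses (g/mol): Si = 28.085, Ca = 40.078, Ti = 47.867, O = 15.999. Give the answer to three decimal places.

1.003 Ti apfu

28.61 wt% CaO ÷ 56.077 g/mol = 0.51019 mol, giving 0.51019 Ca and 0.51019 O.
40.95 wt% TiO2 ÷ 79.865 g/mol = 0.51274 mol, giving 0.51274 Ti and 1.02548 O.
30.69 wt% SiO2 ÷ 60.083 g/mol = 0.51079 mol, giving 0.51079 Si and 1.02158 O.
Oxygen sums to 2.55725; scaling by 5/2.55725 = 1.95523 puts the formula on 5 O.
Ti: 0.51274 × 1.95523 = 1.003 atoms per formula unit.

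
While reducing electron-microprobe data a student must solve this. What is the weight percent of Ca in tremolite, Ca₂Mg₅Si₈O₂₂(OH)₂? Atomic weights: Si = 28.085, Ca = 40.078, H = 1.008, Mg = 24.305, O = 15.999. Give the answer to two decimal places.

Molar mass of Ca₂Mg₅Si₈O₂₂(OH)₂: 2×40.078 + 5×24.305 + 8×28.085 + 24×15.999 + 2×1.008 = 812.353 g/mol.
Mass of Ca per formula unit: 2 × 40.078 = 80.156 g.
Weight fraction Ca = 80.156 / 812.353 = 0.0987.

9.87 mass %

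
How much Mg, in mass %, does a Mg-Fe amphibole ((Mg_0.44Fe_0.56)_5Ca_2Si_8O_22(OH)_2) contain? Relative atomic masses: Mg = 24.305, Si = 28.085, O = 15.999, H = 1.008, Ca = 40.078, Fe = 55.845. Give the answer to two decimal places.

5.94 mass %

M((Mg_0.44Fe_0.56)_5Ca_2Si_8O_22(OH)_2) = 900.665 g/mol.
Mg contributes 2.20 × 24.305 = 53.471 g per mole.
53.471/900.665 = 0.0594 → 5.94%.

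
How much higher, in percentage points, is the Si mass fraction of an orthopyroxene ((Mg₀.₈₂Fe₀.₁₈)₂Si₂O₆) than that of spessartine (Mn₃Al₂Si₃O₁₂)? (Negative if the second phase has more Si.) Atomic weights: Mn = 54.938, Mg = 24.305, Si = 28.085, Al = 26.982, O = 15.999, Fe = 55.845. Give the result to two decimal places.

9.46 percentage points

First mineral: 56.170 g Si in 212.128 g formula = 26.48 wt% Si.
Second mineral: 84.255 g Si in 495.021 g formula = 17.02 wt% Si.
26.48% − 17.02% gives a difference of 9.46 percentage points.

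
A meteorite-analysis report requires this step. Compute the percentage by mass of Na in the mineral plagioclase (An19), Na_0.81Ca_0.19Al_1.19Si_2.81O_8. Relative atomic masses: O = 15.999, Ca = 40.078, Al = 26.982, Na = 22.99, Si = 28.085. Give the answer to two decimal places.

Formula mass = 0.81×22.99 + 0.19×40.078 + 1.19×26.982 + 2.81×28.085 + 8×15.999 = 265.256 g/mol, of which 18.622 g is Na.
So Na makes up 18.622/265.256 = 0.0702 of the mass, i.e. 7.02%.

7.02 weight percent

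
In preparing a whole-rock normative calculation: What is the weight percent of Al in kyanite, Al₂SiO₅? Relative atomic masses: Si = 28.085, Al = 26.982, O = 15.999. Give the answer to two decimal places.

33.30 weight percent

Formula mass = 2*26.982 + 1*28.085 + 5*15.999 = 162.044 g/mol, of which 53.964 g is Al.
So Al makes up 53.964/162.044 = 0.3330 of the mass, i.e. 33.30%.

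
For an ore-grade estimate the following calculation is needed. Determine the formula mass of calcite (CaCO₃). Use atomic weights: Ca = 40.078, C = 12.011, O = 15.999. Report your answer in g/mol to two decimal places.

100.09 g/mol

The formula mass is the sum 1*40.078 + 1*12.011 + 3*15.999.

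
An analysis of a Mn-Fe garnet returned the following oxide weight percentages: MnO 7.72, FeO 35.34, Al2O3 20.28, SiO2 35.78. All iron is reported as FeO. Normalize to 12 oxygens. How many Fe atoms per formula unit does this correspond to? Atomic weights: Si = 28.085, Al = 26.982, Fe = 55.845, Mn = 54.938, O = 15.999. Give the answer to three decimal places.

2.471 Fe apfu

MnO (M=70.937): mol = 0.10883; Mn = 0.10883, O = 0.10883.
FeO (M=71.844): mol = 0.49190; Fe = 0.49190, O = 0.49190.
Al2O3 (M=101.961): mol = 0.19890; Al = 0.39780, O = 0.59670.
SiO2 (M=60.083): mol = 0.59551; Si = 0.59551, O = 1.19102.
ΣO = 2.38845; factor = 12/ΣO = 5.02418.
Fe apfu = 0.49190 × 5.02418 = 2.471.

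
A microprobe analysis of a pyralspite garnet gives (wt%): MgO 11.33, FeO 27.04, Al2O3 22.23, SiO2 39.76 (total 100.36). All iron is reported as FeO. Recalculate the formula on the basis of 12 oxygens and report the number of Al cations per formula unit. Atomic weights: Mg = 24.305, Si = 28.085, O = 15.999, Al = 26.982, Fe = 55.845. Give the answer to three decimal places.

1.986 Al apfu

MgO: 11.33/40.304 = 0.28111 mol → 0.28111 mol Mg, 0.28111 mol O.
FeO: 27.04/71.844 = 0.37637 mol → 0.37637 mol Fe, 0.37637 mol O.
Al2O3: 22.23/101.961 = 0.21802 mol → 0.43604 mol Al, 0.65406 mol O.
SiO2: 39.76/60.083 = 0.66175 mol → 0.66175 mol Si, 1.32350 mol O.
Total oxygen = 2.63504 mol. Normalization factor = 12/2.63504 = 4.55401.
Al per 12 O = 0.43604 × 4.55401 = 1.986.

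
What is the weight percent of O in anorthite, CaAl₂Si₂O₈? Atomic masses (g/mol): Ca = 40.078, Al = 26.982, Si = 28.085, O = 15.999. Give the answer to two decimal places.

46.01 wt%

Formula mass = 1*40.078 + 2*26.982 + 2*28.085 + 8*15.999 = 278.204 g/mol, of which 127.992 g is O.
So O makes up 127.992/278.204 = 0.4601 of the mass, i.e. 46.01%.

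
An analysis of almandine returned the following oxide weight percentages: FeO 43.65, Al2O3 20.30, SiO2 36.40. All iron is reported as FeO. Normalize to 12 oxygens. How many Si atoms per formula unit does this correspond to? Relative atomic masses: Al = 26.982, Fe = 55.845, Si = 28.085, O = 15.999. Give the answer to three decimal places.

3.008 Si apfu

FeO (M=71.844): mol = 0.60757; Fe = 0.60757, O = 0.60757.
Al2O3 (M=101.961): mol = 0.19910; Al = 0.39820, O = 0.59730.
SiO2 (M=60.083): mol = 0.60583; Si = 0.60583, O = 1.21166.
ΣO = 2.41653; factor = 12/ΣO = 4.96580.
Si apfu = 0.60583 × 4.96580 = 3.008.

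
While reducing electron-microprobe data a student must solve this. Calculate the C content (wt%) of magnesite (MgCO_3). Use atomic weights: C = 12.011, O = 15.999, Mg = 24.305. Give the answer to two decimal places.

M(MgCO_3) = 84.313 g/mol.
C contributes 1 × 12.011 = 12.011 g per mole.
12.011/84.313 = 0.1425 → 14.25%.

14.25 wt%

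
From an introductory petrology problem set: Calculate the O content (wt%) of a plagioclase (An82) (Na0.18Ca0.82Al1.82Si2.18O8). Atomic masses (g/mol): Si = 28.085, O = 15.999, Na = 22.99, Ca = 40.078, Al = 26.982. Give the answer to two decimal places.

Molar mass of Na0.18Ca0.82Al1.82Si2.18O8: 0.18×22.99 + 0.82×40.078 + 1.82×26.982 + 2.18×28.085 + 8×15.999 = 275.327 g/mol.
Mass of O per formula unit: 8 × 15.999 = 127.992 g.
Weight fraction O = 127.992 / 275.327 = 0.4649.

46.49 wt%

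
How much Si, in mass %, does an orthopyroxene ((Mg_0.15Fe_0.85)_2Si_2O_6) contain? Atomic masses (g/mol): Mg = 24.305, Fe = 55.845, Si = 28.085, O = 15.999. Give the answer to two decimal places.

22.08 mass %

Molar mass of (Mg_0.15Fe_0.85)_2Si_2O_6: 0.30·24.305 + 1.70·55.845 + 2·28.085 + 6·15.999 = 254.392 g/mol.
Mass of Si per formula unit: 2 × 28.085 = 56.170 g.
Weight fraction Si = 56.170 / 254.392 = 0.2208.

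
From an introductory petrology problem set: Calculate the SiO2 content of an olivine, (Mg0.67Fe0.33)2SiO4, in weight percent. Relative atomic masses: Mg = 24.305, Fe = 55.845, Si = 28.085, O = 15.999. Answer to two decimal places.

Formula mass = 161.507 g/mol.
1 Si → 1.0000 mol SiO2 per formula unit; M(SiO2) = 60.083, so SiO2 mass = 60.083 g.
60.083/161.507 × 100 = 37.20 wt%.

37.20 wt%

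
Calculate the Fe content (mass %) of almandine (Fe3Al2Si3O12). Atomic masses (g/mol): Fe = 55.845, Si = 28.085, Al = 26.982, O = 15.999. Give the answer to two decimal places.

Formula mass = 3·55.845 + 2·26.982 + 3·28.085 + 12·15.999 = 497.742 g/mol, of which 167.535 g is Fe.
So Fe makes up 167.535/497.742 = 0.3366 of the mass, i.e. 33.66%.

33.66 mass %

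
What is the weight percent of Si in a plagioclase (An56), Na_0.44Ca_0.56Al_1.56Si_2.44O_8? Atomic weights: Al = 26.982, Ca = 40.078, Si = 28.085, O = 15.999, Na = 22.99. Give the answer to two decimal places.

25.27 weight percent

M(Na_0.44Ca_0.56Al_1.56Si_2.44O_8) = 271.171 g/mol.
Si contributes 2.44 × 28.085 = 68.527 g per mole.
68.527/271.171 = 0.2527 → 25.27%.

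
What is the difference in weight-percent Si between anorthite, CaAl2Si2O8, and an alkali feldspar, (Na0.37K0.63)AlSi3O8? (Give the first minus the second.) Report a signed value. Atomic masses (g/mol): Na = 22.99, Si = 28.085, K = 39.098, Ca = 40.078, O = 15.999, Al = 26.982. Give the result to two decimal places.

-10.74 percentage points

Si in CaAl2Si2O8: molar mass 278.204 g/mol; 2×28.085 = 56.170 g → 20.19 wt%.
Si in (Na0.37K0.63)AlSi3O8: molar mass 272.367 g/mol; 3×28.085 = 84.255 g → 30.93 wt%.
Difference = 20.19 − 30.93 = -10.74 percentage points.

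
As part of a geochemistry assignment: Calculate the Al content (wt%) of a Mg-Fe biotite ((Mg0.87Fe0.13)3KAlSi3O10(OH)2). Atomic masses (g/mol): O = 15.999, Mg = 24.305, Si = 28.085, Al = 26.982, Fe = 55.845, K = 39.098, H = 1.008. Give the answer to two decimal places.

Molar mass of (Mg0.87Fe0.13)3KAlSi3O10(OH)2: 2.61·24.305 + 0.39·55.845 + 1·39.098 + 1·26.982 + 3·28.085 + 12·15.999 + 2·1.008 = 429.555 g/mol.
Mass of Al per formula unit: 1 × 26.982 = 26.982 g.
Weight fraction Al = 26.982 / 429.555 = 0.0628.

6.28 wt%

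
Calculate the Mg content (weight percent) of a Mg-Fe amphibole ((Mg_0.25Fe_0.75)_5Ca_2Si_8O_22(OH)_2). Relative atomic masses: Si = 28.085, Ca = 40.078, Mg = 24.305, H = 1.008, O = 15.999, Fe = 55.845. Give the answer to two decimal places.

3.26 weight percent

Formula mass = 1.25·24.305 + 3.75·55.845 + 2·40.078 + 8·28.085 + 24·15.999 + 2·1.008 = 930.628 g/mol, of which 30.381 g is Mg.
So Mg makes up 30.381/930.628 = 0.0326 of the mass, i.e. 3.26%.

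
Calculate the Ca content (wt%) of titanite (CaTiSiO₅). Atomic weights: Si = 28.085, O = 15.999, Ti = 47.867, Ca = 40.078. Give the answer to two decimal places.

M(CaTiSiO₅) = 196.025 g/mol.
Ca contributes 1 × 40.078 = 40.078 g per mole.
40.078/196.025 = 0.2045 → 20.45%.

20.45 wt%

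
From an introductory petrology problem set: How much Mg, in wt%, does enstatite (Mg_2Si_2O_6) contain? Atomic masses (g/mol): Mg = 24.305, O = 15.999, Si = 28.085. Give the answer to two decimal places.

24.21 wt%

Formula mass = 2×24.305 + 2×28.085 + 6×15.999 = 200.774 g/mol, of which 48.610 g is Mg.
So Mg makes up 48.610/200.774 = 0.2421 of the mass, i.e. 24.21%.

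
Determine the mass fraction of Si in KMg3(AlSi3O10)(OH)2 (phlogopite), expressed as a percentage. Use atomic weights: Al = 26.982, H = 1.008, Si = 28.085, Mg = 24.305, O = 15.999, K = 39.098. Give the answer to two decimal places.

M(KMg3(AlSi3O10)(OH)2) = 417.254 g/mol.
Si contributes 3 × 28.085 = 84.255 g per mole.
84.255/417.254 = 0.2019 → 20.19%.

20.19 mass %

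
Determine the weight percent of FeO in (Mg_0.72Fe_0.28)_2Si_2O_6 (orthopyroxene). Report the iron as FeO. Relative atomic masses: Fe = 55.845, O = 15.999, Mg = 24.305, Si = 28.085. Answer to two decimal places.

18.42 wt%

M((Mg_0.72Fe_0.28)_2Si_2O_6) = 218.436 g/mol; M(FeO) = 71.844 g/mol.
Moles FeO per formula unit = 0.56 Fe ÷ 1 = 0.5600.
FeO fraction = (0.5600 × 71.844) / 218.436 = 40.233/218.436 = 0.1842.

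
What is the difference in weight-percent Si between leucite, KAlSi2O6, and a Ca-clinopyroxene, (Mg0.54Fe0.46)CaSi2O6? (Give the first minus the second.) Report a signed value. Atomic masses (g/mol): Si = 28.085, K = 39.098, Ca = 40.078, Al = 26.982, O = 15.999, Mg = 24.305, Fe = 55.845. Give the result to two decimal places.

M(KAlSi2O6) = 218.244 g/mol, so wt% Si = 56.170/218.244 × 100 = 25.74%.
M((Mg0.54Fe0.46)CaSi2O6) = 231.055 g/mol, so wt% Si = 56.170/231.055 × 100 = 24.31%.
25.74 − 24.31 = 1.43 pp.

1.43 percentage points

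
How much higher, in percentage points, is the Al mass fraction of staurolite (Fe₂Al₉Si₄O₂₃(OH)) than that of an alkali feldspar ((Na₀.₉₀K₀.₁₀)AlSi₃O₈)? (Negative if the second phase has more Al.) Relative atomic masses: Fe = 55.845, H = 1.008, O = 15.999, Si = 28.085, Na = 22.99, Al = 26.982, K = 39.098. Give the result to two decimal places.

M(Fe₂Al₉Si₄O₂₃(OH)) = 851.852 g/mol, so wt% Al = 242.838/851.852 × 100 = 28.51%.
M((Na₀.₉₀K₀.₁₀)AlSi₃O₈) = 263.830 g/mol, so wt% Al = 26.982/263.830 × 100 = 10.23%.
28.51 − 10.23 = 18.28 pp.

18.28 percentage points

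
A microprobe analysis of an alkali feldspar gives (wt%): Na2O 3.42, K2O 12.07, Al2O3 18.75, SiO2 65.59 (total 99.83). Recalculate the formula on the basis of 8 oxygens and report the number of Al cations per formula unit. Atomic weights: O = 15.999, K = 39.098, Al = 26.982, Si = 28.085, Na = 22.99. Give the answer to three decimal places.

3.42 wt% Na2O ÷ 61.979 g/mol = 0.05518 mol, giving 0.11036 Na and 0.05518 O.
12.07 wt% K2O ÷ 94.195 g/mol = 0.12814 mol, giving 0.25628 K and 0.12814 O.
18.75 wt% Al2O3 ÷ 101.961 g/mol = 0.18389 mol, giving 0.36778 Al and 0.55167 O.
65.59 wt% SiO2 ÷ 60.083 g/mol = 1.09166 mol, giving 1.09166 Si and 2.18332 O.
Oxygen sums to 2.91831; scaling by 8/2.91831 = 2.74131 puts the formula on 8 O.
Al: 0.36778 × 2.74131 = 1.008 atoms per formula unit.

1.008 Al apfu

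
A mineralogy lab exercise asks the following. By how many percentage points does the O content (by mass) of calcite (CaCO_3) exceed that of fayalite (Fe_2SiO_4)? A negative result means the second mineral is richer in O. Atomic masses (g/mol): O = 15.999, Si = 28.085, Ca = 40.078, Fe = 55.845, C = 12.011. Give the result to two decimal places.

M(CaCO_3) = 100.086 g/mol, so wt% O = 47.997/100.086 × 100 = 47.96%.
M(Fe_2SiO_4) = 203.771 g/mol, so wt% O = 63.996/203.771 × 100 = 31.41%.
47.96 − 31.41 = 16.55 pp.

16.55 percentage points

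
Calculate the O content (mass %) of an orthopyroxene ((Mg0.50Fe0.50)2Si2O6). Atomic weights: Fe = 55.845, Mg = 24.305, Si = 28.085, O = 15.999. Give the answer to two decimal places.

Molar mass of (Mg0.50Fe0.50)2Si2O6: 1×24.305 + 1×55.845 + 2×28.085 + 6×15.999 = 232.314 g/mol.
Mass of O per formula unit: 6 × 15.999 = 95.994 g.
Weight fraction O = 95.994 / 232.314 = 0.4132.

41.32 mass %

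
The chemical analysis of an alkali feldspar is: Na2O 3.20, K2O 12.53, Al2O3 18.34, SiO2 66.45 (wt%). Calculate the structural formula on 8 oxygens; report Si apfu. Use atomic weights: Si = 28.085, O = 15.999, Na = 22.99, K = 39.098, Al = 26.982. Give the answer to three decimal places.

3.013 Si apfu

Na2O: 3.20/61.979 = 0.05163 mol → 0.10326 mol Na, 0.05163 mol O.
K2O: 12.53/94.195 = 0.13302 mol → 0.26604 mol K, 0.13302 mol O.
Al2O3: 18.34/101.961 = 0.17987 mol → 0.35974 mol Al, 0.53961 mol O.
SiO2: 66.45/60.083 = 1.10597 mol → 1.10597 mol Si, 2.21194 mol O.
Total oxygen = 2.93620 mol. Normalization factor = 8/2.93620 = 2.72461.
Si per 8 O = 1.10597 × 2.72461 = 3.013.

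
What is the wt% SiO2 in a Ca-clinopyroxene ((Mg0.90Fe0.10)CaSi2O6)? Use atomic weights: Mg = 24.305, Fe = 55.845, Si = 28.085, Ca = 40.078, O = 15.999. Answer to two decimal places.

54.70 wt%

Formula mass = 219.701 g/mol.
2 Si → 2.0000 mol SiO2 per formula unit; M(SiO2) = 60.083, so SiO2 mass = 120.166 g.
120.166/219.701 × 100 = 54.70 wt%.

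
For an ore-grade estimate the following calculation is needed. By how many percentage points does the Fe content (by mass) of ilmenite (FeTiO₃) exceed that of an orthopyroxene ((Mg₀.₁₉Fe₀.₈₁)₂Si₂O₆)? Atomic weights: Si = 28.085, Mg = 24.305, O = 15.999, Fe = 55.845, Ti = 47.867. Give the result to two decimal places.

0.89 percentage points

Fe in FeTiO₃: molar mass 151.709 g/mol; 1×55.845 = 55.845 g → 36.81 wt%.
Fe in (Mg₀.₁₉Fe₀.₈₁)₂Si₂O₆: molar mass 251.869 g/mol; 1.62×55.845 = 90.469 g → 35.92 wt%.
Difference = 36.81 − 35.92 = 0.89 percentage points.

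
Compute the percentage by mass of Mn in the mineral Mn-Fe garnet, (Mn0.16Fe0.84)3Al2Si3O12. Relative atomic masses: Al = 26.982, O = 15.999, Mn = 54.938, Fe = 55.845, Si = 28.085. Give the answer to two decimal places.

M((Mn0.16Fe0.84)3Al2Si3O12) = 497.307 g/mol.
Mn contributes 0.48 × 54.938 = 26.370 g per mole.
26.370/497.307 = 0.0530 → 5.30%.

5.30 mass %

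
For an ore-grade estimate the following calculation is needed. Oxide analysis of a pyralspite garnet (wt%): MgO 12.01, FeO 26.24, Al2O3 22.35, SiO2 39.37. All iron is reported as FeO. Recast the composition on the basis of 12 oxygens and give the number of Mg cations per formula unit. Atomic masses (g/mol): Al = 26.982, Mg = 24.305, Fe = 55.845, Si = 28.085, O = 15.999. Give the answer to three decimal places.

MgO: 12.01/40.304 = 0.29799 mol → 0.29799 mol Mg, 0.29799 mol O.
FeO: 26.24/71.844 = 0.36524 mol → 0.36524 mol Fe, 0.36524 mol O.
Al2O3: 22.35/101.961 = 0.21920 mol → 0.43840 mol Al, 0.65760 mol O.
SiO2: 39.37/60.083 = 0.65526 mol → 0.65526 mol Si, 1.31052 mol O.
Total oxygen = 2.63135 mol. Normalization factor = 12/2.63135 = 4.56040.
Mg per 12 O = 0.29799 × 4.56040 = 1.359.

1.359 Mg apfu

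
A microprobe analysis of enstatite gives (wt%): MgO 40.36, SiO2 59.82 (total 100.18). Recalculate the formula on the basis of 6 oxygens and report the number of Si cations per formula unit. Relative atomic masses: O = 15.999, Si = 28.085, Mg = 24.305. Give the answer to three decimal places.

MgO (M=40.304): mol = 1.00139; Mg = 1.00139, O = 1.00139.
SiO2 (M=60.083): mol = 0.99562; Si = 0.99562, O = 1.99124.
ΣO = 2.99263; factor = 6/ΣO = 2.00493.
Si apfu = 0.99562 × 2.00493 = 1.996.

1.996 Si apfu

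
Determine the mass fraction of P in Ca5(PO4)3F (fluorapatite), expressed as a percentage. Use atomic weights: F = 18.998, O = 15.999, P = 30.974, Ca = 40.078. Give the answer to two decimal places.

Formula mass = 5·40.078 + 3·30.974 + 12·15.999 + 1·18.998 = 504.298 g/mol, of which 92.922 g is P.
So P makes up 92.922/504.298 = 0.1843 of the mass, i.e. 18.43%.

18.43 wt%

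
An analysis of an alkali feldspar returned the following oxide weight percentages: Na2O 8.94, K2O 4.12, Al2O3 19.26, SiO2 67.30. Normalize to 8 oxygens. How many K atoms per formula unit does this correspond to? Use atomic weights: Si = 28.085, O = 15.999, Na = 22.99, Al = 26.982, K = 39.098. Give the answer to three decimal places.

0.234 K apfu

Na2O: 8.94/61.979 = 0.14424 mol → 0.28848 mol Na, 0.14424 mol O.
K2O: 4.12/94.195 = 0.04374 mol → 0.08748 mol K, 0.04374 mol O.
Al2O3: 19.26/101.961 = 0.18890 mol → 0.37780 mol Al, 0.56670 mol O.
SiO2: 67.30/60.083 = 1.12012 mol → 1.12012 mol Si, 2.24024 mol O.
Total oxygen = 2.99492 mol. Normalization factor = 8/2.99492 = 2.67119.
K per 8 O = 0.08748 × 2.67119 = 0.234.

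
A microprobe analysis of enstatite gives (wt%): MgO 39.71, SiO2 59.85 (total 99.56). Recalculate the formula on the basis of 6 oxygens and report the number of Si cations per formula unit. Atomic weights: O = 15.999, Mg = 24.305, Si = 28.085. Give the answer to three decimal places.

MgO: 39.71/40.304 = 0.98526 mol → 0.98526 mol Mg, 0.98526 mol O.
SiO2: 59.85/60.083 = 0.99612 mol → 0.99612 mol Si, 1.99224 mol O.
Total oxygen = 2.97750 mol. Normalization factor = 6/2.97750 = 2.01511.
Si per 6 O = 0.99612 × 2.01511 = 2.007.

2.007 Si apfu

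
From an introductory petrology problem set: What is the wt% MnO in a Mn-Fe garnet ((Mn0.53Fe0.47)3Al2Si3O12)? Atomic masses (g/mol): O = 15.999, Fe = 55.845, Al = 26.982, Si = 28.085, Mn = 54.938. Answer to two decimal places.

Formula mass = 496.300 g/mol.
1.59 Mn → 1.5900 mol MnO per formula unit; M(MnO) = 70.937, so MnO mass = 112.790 g.
112.790/496.300 × 100 = 22.73 wt%.

22.73 wt%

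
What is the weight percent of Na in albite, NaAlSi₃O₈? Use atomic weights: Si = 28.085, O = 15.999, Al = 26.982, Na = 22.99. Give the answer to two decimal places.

M(NaAlSi₃O₈) = 262.219 g/mol.
Na contributes 1 × 22.99 = 22.990 g per mole.
22.990/262.219 = 0.0877 → 8.77%.

8.77 wt%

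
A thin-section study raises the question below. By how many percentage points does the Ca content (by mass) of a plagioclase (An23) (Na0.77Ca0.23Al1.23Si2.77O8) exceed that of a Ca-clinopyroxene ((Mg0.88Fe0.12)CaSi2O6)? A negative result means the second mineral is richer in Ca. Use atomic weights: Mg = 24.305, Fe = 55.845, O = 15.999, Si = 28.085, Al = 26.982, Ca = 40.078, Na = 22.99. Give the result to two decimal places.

-14.72 percentage points

First mineral: 9.218 g Ca in 265.896 g formula = 3.47 wt% Ca.
Second mineral: 40.078 g Ca in 220.332 g formula = 18.19 wt% Ca.
3.47% − 18.19% gives a difference of -14.72 percentage points.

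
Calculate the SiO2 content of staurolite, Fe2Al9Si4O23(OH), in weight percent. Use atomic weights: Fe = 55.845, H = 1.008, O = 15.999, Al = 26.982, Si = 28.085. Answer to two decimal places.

M(Fe2Al9Si4O23(OH)) = 851.852 g/mol; M(SiO2) = 60.083 g/mol.
Moles SiO2 per formula unit = 4 Si ÷ 1 = 4.0000.
SiO2 fraction = (4.0000 × 60.083) / 851.852 = 240.332/851.852 = 0.2821.

28.21 wt%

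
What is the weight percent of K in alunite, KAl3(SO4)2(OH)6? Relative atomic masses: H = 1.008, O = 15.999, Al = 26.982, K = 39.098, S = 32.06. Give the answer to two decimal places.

Formula mass = 1·39.098 + 3·26.982 + 2·32.06 + 14·15.999 + 6·1.008 = 414.198 g/mol, of which 39.098 g is K.
So K makes up 39.098/414.198 = 0.0944 of the mass, i.e. 9.44%.

9.44 weight percent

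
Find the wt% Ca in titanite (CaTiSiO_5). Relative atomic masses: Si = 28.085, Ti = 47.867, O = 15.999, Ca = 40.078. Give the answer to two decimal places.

Formula mass = 1·40.078 + 1·47.867 + 1·28.085 + 5·15.999 = 196.025 g/mol, of which 40.078 g is Ca.
So Ca makes up 40.078/196.025 = 0.2045 of the mass, i.e. 20.45%.

20.45 mass %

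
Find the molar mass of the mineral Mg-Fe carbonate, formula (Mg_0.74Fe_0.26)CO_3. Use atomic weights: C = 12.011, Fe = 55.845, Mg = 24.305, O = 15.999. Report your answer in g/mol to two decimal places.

92.51 g/mol

Mg: 0.74 × 24.305 = 17.9857
Fe: 0.26 × 55.845 = 14.5197
C: 1 × 12.011 = 12.0110
O: 3 × 15.999 = 47.9970
Summing the contributions gives the formula mass.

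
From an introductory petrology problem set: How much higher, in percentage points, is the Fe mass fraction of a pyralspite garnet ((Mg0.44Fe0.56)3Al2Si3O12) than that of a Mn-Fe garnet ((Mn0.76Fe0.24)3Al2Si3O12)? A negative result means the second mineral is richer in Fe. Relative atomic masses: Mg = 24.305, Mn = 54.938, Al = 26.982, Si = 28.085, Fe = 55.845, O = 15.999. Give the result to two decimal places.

12.46 percentage points

M((Mg0.44Fe0.56)3Al2Si3O12) = 456.109 g/mol, so wt% Fe = 93.820/456.109 × 100 = 20.57%.
M((Mn0.76Fe0.24)3Al2Si3O12) = 495.674 g/mol, so wt% Fe = 40.208/495.674 × 100 = 8.11%.
20.57 − 8.11 = 12.46 pp.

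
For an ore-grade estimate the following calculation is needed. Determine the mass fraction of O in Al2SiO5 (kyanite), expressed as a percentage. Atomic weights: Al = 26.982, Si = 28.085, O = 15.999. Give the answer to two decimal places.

M(Al2SiO5) = 162.044 g/mol.
O contributes 5 × 15.999 = 79.995 g per mole.
79.995/162.044 = 0.4937 → 49.37%.

49.37 weight percent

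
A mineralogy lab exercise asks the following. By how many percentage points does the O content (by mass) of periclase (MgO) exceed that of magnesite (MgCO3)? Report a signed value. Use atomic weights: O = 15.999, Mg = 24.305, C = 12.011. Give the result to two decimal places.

-17.23 percentage points

O in MgO: molar mass 40.304 g/mol; 1×15.999 = 15.999 g → 39.70 wt%.
O in MgCO3: molar mass 84.313 g/mol; 3×15.999 = 47.997 g → 56.93 wt%.
Difference = 39.70 − 56.93 = -17.23 percentage points.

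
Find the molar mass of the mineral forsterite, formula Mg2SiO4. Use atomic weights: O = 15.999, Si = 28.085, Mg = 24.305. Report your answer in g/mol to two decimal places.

140.69 g/mol

The formula mass is the sum 2*24.305 + 1*28.085 + 4*15.999.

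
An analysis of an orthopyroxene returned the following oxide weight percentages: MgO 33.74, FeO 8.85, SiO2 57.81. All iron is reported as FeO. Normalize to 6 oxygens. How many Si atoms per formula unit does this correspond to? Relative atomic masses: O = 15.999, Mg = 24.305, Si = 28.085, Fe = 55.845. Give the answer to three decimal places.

33.74 wt% MgO ÷ 40.304 g/mol = 0.83714 mol, giving 0.83714 Mg and 0.83714 O.
8.85 wt% FeO ÷ 71.844 g/mol = 0.12318 mol, giving 0.12318 Fe and 0.12318 O.
57.81 wt% SiO2 ÷ 60.083 g/mol = 0.96217 mol, giving 0.96217 Si and 1.92434 O.
Oxygen sums to 2.88466; scaling by 6/2.88466 = 2.07997 puts the formula on 6 O.
Si: 0.96217 × 2.07997 = 2.001 atoms per formula unit.

2.001 Si apfu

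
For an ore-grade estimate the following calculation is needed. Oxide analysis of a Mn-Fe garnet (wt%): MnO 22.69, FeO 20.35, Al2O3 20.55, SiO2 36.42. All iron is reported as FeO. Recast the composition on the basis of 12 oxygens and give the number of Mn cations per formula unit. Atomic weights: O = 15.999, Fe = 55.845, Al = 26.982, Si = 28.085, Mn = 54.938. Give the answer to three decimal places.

1.586 Mn apfu

22.69 wt% MnO ÷ 70.937 g/mol = 0.31986 mol, giving 0.31986 Mn and 0.31986 O.
20.35 wt% FeO ÷ 71.844 g/mol = 0.28325 mol, giving 0.28325 Fe and 0.28325 O.
20.55 wt% Al2O3 ÷ 101.961 g/mol = 0.20155 mol, giving 0.40310 Al and 0.60465 O.
36.42 wt% SiO2 ÷ 60.083 g/mol = 0.60616 mol, giving 0.60616 Si and 1.21232 O.
Oxygen sums to 2.42008; scaling by 12/2.42008 = 4.95851 puts the formula on 12 O.
Mn: 0.31986 × 4.95851 = 1.586 atoms per formula unit.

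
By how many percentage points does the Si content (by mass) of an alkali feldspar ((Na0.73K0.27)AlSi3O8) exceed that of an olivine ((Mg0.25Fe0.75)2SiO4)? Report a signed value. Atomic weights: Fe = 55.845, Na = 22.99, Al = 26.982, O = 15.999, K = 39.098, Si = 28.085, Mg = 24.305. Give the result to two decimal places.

16.67 percentage points

First mineral: 84.255 g Si in 266.568 g formula = 31.61 wt% Si.
Second mineral: 28.085 g Si in 188.001 g formula = 14.94 wt% Si.
31.61% − 14.94% gives a difference of 16.67 percentage points.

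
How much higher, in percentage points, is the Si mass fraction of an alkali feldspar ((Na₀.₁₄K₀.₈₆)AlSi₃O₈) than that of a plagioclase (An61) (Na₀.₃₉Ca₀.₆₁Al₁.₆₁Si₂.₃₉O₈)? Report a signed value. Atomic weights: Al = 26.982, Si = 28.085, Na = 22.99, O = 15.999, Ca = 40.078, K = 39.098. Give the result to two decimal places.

M((Na₀.₁₄K₀.₈₆)AlSi₃O₈) = 276.072 g/mol, so wt% Si = 84.255/276.072 × 100 = 30.52%.
M(Na₀.₃₉Ca₀.₆₁Al₁.₆₁Si₂.₃₉O₈) = 271.970 g/mol, so wt% Si = 67.123/271.970 × 100 = 24.68%.
30.52 − 24.68 = 5.84 pp.

5.84 percentage points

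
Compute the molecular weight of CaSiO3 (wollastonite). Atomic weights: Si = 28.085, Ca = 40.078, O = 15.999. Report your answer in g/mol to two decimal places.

116.16 g/mol

Ca: 1 × 40.078 = 40.0780
Si: 1 × 28.085 = 28.0850
O: 3 × 15.999 = 47.9970
Summing the contributions gives the formula mass.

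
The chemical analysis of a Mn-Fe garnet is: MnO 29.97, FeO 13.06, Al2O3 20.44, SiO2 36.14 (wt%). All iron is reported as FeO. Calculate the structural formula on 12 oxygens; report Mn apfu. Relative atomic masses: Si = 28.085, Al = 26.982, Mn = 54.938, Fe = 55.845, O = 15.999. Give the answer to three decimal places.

2.105 Mn apfu

MnO: 29.97/70.937 = 0.42249 mol → 0.42249 mol Mn, 0.42249 mol O.
FeO: 13.06/71.844 = 0.18178 mol → 0.18178 mol Fe, 0.18178 mol O.
Al2O3: 20.44/101.961 = 0.20047 mol → 0.40094 mol Al, 0.60141 mol O.
SiO2: 36.14/60.083 = 0.60150 mol → 0.60150 mol Si, 1.20300 mol O.
Total oxygen = 2.40868 mol. Normalization factor = 12/2.40868 = 4.98198.
Mn per 12 O = 0.42249 × 4.98198 = 2.105.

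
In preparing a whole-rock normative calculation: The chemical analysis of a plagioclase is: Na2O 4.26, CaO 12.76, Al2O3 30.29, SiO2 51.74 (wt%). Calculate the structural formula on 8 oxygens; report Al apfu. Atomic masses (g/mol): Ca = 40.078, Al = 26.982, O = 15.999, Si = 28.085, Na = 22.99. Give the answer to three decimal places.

Na2O: 4.26/61.979 = 0.06873 mol → 0.13746 mol Na, 0.06873 mol O.
CaO: 12.76/56.077 = 0.22754 mol → 0.22754 mol Ca, 0.22754 mol O.
Al2O3: 30.29/101.961 = 0.29707 mol → 0.59414 mol Al, 0.89121 mol O.
SiO2: 51.74/60.083 = 0.86114 mol → 0.86114 mol Si, 1.72228 mol O.
Total oxygen = 2.90976 mol. Normalization factor = 8/2.90976 = 2.74937.
Al per 8 O = 0.59414 × 2.74937 = 1.634.

1.634 Al apfu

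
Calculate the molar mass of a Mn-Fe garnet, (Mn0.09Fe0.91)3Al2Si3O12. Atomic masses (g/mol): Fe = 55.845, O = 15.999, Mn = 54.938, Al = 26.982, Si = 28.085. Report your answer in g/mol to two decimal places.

The formula mass is the sum 0.27(54.938) + 2.73(55.845) + 2(26.982) + 3(28.085) + 12(15.999).

497.50 g/mol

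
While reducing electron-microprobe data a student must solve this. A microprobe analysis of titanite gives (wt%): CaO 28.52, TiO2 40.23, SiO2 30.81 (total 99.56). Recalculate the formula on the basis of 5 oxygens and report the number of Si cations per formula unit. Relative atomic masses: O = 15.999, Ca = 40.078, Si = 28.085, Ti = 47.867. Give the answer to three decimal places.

1.009 Si apfu

CaO: 28.52/56.077 = 0.50859 mol → 0.50859 mol Ca, 0.50859 mol O.
TiO2: 40.23/79.865 = 0.50373 mol → 0.50373 mol Ti, 1.00746 mol O.
SiO2: 30.81/60.083 = 0.51279 mol → 0.51279 mol Si, 1.02558 mol O.
Total oxygen = 2.54163 mol. Normalization factor = 5/2.54163 = 1.96724.
Si per 5 O = 0.51279 × 1.96724 = 1.009.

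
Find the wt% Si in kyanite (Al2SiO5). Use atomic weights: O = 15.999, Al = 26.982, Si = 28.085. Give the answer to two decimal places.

17.33 weight percent

Molar mass of Al2SiO5: 2*26.982 + 1*28.085 + 5*15.999 = 162.044 g/mol.
Mass of Si per formula unit: 1 × 28.085 = 28.085 g.
Weight fraction Si = 28.085 / 162.044 = 0.1733.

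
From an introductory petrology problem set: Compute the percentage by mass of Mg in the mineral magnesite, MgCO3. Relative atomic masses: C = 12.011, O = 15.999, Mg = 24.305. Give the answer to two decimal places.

Molar mass of MgCO3: 1·24.305 + 1·12.011 + 3·15.999 = 84.313 g/mol.
Mass of Mg per formula unit: 1 × 24.305 = 24.305 g.
Weight fraction Mg = 24.305 / 84.313 = 0.2883.

28.83 mass %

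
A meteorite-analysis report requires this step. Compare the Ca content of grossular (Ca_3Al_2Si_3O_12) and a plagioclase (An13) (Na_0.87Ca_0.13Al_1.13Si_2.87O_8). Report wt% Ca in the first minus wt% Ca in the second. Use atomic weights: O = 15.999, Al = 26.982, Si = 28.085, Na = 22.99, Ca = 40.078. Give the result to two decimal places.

First mineral: 120.234 g Ca in 450.441 g formula = 26.69 wt% Ca.
Second mineral: 5.210 g Ca in 264.297 g formula = 1.97 wt% Ca.
26.69% − 1.97% gives a difference of 24.72 percentage points.

24.72 percentage points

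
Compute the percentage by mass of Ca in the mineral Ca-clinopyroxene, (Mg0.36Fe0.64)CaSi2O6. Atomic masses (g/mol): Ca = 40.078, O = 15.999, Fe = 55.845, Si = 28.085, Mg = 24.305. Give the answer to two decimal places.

16.93 weight percent

M((Mg0.36Fe0.64)CaSi2O6) = 236.733 g/mol.
Ca contributes 1 × 40.078 = 40.078 g per mole.
40.078/236.733 = 0.1693 → 16.93%.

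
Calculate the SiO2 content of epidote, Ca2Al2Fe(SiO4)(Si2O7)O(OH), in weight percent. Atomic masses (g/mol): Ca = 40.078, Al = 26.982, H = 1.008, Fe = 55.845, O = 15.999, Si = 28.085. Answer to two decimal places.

Molar mass of Ca2Al2Fe(SiO4)(Si2O7)O(OH) = 2×40.078 + 2×26.982 + 1×55.845 + 3×28.085 + 13×15.999 + 1×1.008 = 483.215 g/mol.
Each formula unit contains 3 Si, equivalent to 3/1 = 3.0000 mol SiO2.
M(SiO2) = 1×28.085 + 2×15.999 = 60.083 g/mol.
Mass of SiO2 per formula unit = 3.0000 × 60.083 = 180.249 g.
SiO2 wt% = 180.249 / 483.215 × 100 = 37.30%.

37.30 wt%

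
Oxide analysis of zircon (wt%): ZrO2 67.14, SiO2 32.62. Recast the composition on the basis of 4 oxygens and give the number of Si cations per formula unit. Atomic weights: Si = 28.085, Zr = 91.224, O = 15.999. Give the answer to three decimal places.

ZrO2: 67.14/123.222 = 0.54487 mol → 0.54487 mol Zr, 1.08974 mol O.
SiO2: 32.62/60.083 = 0.54292 mol → 0.54292 mol Si, 1.08584 mol O.
Total oxygen = 2.17558 mol. Normalization factor = 4/2.17558 = 1.83859.
Si per 4 O = 0.54292 × 1.83859 = 0.998.

0.998 Si apfu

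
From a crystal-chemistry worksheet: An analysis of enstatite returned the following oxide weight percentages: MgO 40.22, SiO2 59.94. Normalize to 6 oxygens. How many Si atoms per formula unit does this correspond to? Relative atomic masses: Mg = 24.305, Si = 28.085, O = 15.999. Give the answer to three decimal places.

2.000 Si apfu

MgO: 40.22/40.304 = 0.99792 mol → 0.99792 mol Mg, 0.99792 mol O.
SiO2: 59.94/60.083 = 0.99762 mol → 0.99762 mol Si, 1.99524 mol O.
Total oxygen = 2.99316 mol. Normalization factor = 6/2.99316 = 2.00457.
Si per 6 O = 0.99762 × 2.00457 = 2.000.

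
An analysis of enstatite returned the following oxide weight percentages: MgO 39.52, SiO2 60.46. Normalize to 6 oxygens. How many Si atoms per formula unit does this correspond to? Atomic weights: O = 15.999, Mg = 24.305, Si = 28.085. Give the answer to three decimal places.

2.017 Si apfu

39.52 wt% MgO ÷ 40.304 g/mol = 0.98055 mol, giving 0.98055 Mg and 0.98055 O.
60.46 wt% SiO2 ÷ 60.083 g/mol = 1.00627 mol, giving 1.00627 Si and 2.01254 O.
Oxygen sums to 2.99309; scaling by 6/2.99309 = 2.00462 puts the formula on 6 O.
Si: 1.00627 × 2.00462 = 2.017 atoms per formula unit.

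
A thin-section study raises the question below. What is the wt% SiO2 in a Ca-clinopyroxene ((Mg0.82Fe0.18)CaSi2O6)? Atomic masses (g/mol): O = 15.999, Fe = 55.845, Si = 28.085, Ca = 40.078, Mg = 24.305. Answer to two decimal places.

54.07 wt%

Molar mass of (Mg0.82Fe0.18)CaSi2O6 = 0.82*24.305 + 0.18*55.845 + 1*40.078 + 2*28.085 + 6*15.999 = 222.224 g/mol.
Each formula unit contains 2 Si, equivalent to 2/1 = 2.0000 mol SiO2.
M(SiO2) = 1×28.085 + 2×15.999 = 60.083 g/mol.
Mass of SiO2 per formula unit = 2.0000 × 60.083 = 120.166 g.
SiO2 wt% = 120.166 / 222.224 × 100 = 54.07%.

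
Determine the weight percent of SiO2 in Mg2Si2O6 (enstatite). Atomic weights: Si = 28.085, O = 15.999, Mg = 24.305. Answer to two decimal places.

59.85 wt%

Molar mass of Mg2Si2O6 = 2·24.305 + 2·28.085 + 6·15.999 = 200.774 g/mol.
Each formula unit contains 2 Si, equivalent to 2/1 = 2.0000 mol SiO2.
M(SiO2) = 1×28.085 + 2×15.999 = 60.083 g/mol.
Mass of SiO2 per formula unit = 2.0000 × 60.083 = 120.166 g.
SiO2 wt% = 120.166 / 200.774 × 100 = 59.85%.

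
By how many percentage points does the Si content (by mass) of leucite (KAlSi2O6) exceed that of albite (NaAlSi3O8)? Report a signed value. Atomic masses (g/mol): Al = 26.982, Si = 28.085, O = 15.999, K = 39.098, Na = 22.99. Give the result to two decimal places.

-6.39 percentage points

First mineral: 56.170 g Si in 218.244 g formula = 25.74 wt% Si.
Second mineral: 84.255 g Si in 262.219 g formula = 32.13 wt% Si.
25.74% − 32.13% gives a difference of -6.39 percentage points.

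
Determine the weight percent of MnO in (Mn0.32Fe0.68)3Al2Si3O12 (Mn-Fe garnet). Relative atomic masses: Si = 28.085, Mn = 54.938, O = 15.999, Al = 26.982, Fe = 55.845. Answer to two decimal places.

13.71 wt%

Molar mass of (Mn0.32Fe0.68)3Al2Si3O12 = 0.96×54.938 + 2.04×55.845 + 2×26.982 + 3×28.085 + 12×15.999 = 496.871 g/mol.
Each formula unit contains 0.96 Mn, equivalent to 0.96/1 = 0.9600 mol MnO.
M(MnO) = 1×54.938 + 1×15.999 = 70.937 g/mol.
Mass of MnO per formula unit = 0.9600 × 70.937 = 68.100 g.
MnO wt% = 68.100 / 496.871 × 100 = 13.71%.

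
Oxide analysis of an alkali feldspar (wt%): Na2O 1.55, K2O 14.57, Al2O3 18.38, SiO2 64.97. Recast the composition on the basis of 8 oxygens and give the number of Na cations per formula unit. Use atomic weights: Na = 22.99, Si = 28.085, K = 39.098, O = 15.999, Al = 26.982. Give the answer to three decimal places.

0.139 Na apfu

Na2O (M=61.979): mol = 0.02501; Na = 0.05002, O = 0.02501.
K2O (M=94.195): mol = 0.15468; K = 0.30936, O = 0.15468.
Al2O3 (M=101.961): mol = 0.18027; Al = 0.36054, O = 0.54081.
SiO2 (M=60.083): mol = 1.08134; Si = 1.08134, O = 2.16268.
ΣO = 2.88318; factor = 8/ΣO = 2.77471.
Na apfu = 0.05002 × 2.77471 = 0.139.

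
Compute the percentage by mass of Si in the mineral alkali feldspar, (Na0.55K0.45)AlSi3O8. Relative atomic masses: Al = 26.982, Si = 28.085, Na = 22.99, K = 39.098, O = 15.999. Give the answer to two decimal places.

M((Na0.55K0.45)AlSi3O8) = 269.468 g/mol.
Si contributes 3 × 28.085 = 84.255 g per mole.
84.255/269.468 = 0.3127 → 31.27%.

31.27 weight percent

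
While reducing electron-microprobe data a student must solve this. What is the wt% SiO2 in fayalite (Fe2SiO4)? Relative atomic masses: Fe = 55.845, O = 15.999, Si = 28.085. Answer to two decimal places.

29.49 wt%

Molar mass of Fe2SiO4 = 2×55.845 + 1×28.085 + 4×15.999 = 203.771 g/mol.
Each formula unit contains 1 Si, equivalent to 1/1 = 1.0000 mol SiO2.
M(SiO2) = 1×28.085 + 2×15.999 = 60.083 g/mol.
Mass of SiO2 per formula unit = 1.0000 × 60.083 = 60.083 g.
SiO2 wt% = 60.083 / 203.771 × 100 = 29.49%.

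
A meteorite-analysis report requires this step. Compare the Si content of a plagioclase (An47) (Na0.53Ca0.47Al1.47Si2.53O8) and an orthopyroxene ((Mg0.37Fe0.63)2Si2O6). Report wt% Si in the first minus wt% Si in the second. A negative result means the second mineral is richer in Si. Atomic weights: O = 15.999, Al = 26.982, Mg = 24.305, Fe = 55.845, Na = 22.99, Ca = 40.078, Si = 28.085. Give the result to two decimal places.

First mineral: 71.055 g Si in 269.732 g formula = 26.34 wt% Si.
Second mineral: 56.170 g Si in 240.514 g formula = 23.35 wt% Si.
26.34% − 23.35% gives a difference of 2.99 percentage points.

2.99 percentage points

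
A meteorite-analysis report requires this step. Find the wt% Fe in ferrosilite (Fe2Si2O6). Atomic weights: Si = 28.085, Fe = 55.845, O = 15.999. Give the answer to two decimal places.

Molar mass of Fe2Si2O6: 2×55.845 + 2×28.085 + 6×15.999 = 263.854 g/mol.
Mass of Fe per formula unit: 2 × 55.845 = 111.690 g.
Weight fraction Fe = 111.690 / 263.854 = 0.4233.

42.33 wt%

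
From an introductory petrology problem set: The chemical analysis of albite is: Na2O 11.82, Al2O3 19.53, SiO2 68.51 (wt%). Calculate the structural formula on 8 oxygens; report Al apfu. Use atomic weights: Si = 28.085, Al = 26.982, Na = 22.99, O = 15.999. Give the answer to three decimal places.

1.006 Al apfu

Na2O: 11.82/61.979 = 0.19071 mol → 0.38142 mol Na, 0.19071 mol O.
Al2O3: 19.53/101.961 = 0.19154 mol → 0.38308 mol Al, 0.57462 mol O.
SiO2: 68.51/60.083 = 1.14026 mol → 1.14026 mol Si, 2.28052 mol O.
Total oxygen = 3.04585 mol. Normalization factor = 8/3.04585 = 2.62652.
Al per 8 O = 0.38308 × 2.62652 = 1.006.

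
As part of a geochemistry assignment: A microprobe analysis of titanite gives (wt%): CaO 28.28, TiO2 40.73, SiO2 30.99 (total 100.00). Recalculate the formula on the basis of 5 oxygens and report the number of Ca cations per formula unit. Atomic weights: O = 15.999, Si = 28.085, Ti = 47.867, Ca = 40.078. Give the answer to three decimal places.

28.28 wt% CaO ÷ 56.077 g/mol = 0.50431 mol, giving 0.50431 Ca and 0.50431 O.
40.73 wt% TiO2 ÷ 79.865 g/mol = 0.50999 mol, giving 0.50999 Ti and 1.01998 O.
30.99 wt% SiO2 ÷ 60.083 g/mol = 0.51579 mol, giving 0.51579 Si and 1.03158 O.
Oxygen sums to 2.55587; scaling by 5/2.55587 = 1.95628 puts the formula on 5 O.
Ca: 0.50431 × 1.95628 = 0.987 atoms per formula unit.

0.987 Ca apfu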